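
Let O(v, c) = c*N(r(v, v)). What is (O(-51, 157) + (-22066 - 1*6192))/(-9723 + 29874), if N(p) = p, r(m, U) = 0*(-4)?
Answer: -28258/20151 ≈ -1.4023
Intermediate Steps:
r(m, U) = 0
O(v, c) = 0 (O(v, c) = c*0 = 0)
(O(-51, 157) + (-22066 - 1*6192))/(-9723 + 29874) = (0 + (-22066 - 1*6192))/(-9723 + 29874) = (0 + (-22066 - 6192))/20151 = (0 - 28258)*(1/20151) = -28258*1/20151 = -28258/20151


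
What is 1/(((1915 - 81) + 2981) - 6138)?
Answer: -1/1323 ≈ -0.00075586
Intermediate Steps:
1/(((1915 - 81) + 2981) - 6138) = 1/((1834 + 2981) - 6138) = 1/(4815 - 6138) = 1/(-1323) = -1/1323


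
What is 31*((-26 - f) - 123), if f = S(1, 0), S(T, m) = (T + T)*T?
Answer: -4681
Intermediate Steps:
S(T, m) = 2*T² (S(T, m) = (2*T)*T = 2*T²)
f = 2 (f = 2*1² = 2*1 = 2)
31*((-26 - f) - 123) = 31*((-26 - 1*2) - 123) = 31*((-26 - 2) - 123) = 31*(-28 - 123) = 31*(-151) = -4681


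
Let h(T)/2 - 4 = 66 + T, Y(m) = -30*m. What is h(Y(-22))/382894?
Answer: 730/191447 ≈ 0.0038131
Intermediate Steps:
h(T) = 140 + 2*T (h(T) = 8 + 2*(66 + T) = 8 + (132 + 2*T) = 140 + 2*T)
h(Y(-22))/382894 = (140 + 2*(-30*(-22)))/382894 = (140 + 2*660)*(1/382894) = (140 + 1320)*(1/382894) = 1460*(1/382894) = 730/191447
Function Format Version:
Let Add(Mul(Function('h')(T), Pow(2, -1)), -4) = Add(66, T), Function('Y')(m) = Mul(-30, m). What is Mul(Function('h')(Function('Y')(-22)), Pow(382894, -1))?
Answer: Rational(730, 191447) ≈ 0.0038131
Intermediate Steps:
Function('h')(T) = Add(140, Mul(2, T)) (Function('h')(T) = Add(8, Mul(2, Add(66, T))) = Add(8, Add(132, Mul(2, T))) = Add(140, Mul(2, T)))
Mul(Function('h')(Function('Y')(-22)), Pow(382894, -1)) = Mul(Add(140, Mul(2, Mul(-30, -22))), Pow(382894, -1)) = Mul(Add(140, Mul(2, 660)), Rational(1, 382894)) = Mul(Add(140, 1320), Rational(1, 382894)) = Mul(1460, Rational(1, 382894)) = Rational(730, 191447)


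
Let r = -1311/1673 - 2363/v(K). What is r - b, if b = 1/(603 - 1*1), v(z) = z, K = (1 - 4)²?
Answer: -341000579/1294902 ≈ -263.34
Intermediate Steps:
K = 9 (K = (-3)² = 9)
r = -3965098/15057 (r = -1311/1673 - 2363/9 = -3965098/15057 ≈ -263.34)
b = 1/602 (b = 1/(603 - 1) = 1/602 ≈ 0.0016611)
r - b = -3965098/15057 - 1*1/602 = -3965098/15057 - 1/602 = -341000579/1294902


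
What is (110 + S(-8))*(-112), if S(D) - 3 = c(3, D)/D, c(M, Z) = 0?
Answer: -12656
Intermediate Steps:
S(D) = 3 (S(D) = 3 + 0/D = 3 + 0 = 3)
(110 + S(-8))*(-112) = (110 + 3)*(-112) = 113*(-112) = -12656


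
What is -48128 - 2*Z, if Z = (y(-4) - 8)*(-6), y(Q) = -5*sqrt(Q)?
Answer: -48224 - 120*I ≈ -48224.0 - 120.0*I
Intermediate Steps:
Z = 48 + 60*I (Z = (-10*I - 8)*(-6) = (-8 - 10*I)*(-6) = 48 + 60*I ≈ 48.0 + 60.0*I)
-48128 - 2*Z = -48128 - 2*(48 + 60*I) = -48128 - (96 + 120*I) = -48128 + (-96 - 120*I) = -48224 - 120*I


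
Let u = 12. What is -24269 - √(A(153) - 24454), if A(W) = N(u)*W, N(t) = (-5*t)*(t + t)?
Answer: -24269 - I*√244774 ≈ -24269.0 - 494.75*I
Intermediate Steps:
N(t) = -10*t² (N(t) = (-5*t)*(2*t) = -10*t²)
A(W) = -1440*W (A(W) = (-10*12²)*W = (-10*144)*W = -1440*W)
-24269 - √(A(153) - 24454) = -24269 - √(-1440*153 - 24454) = -24269 - √(-220320 - 24454) = -24269 - √(-244774) = -24269 - I*√244774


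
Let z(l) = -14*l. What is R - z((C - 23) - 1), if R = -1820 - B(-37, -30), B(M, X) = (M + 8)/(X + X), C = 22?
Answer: -110909/60 ≈ -1848.5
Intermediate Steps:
B(M, X) = (8 + M)/(2*X) (B(M, X) = (8 + M)/((2*X)) = (8 + M)*(1/(2*X)) = (8 + M)/(2*X))
R = -109229/60 (R = -1820 - (8 - 37)/(2*(-30)) = -1820 - (-1)*(-29)/(2*30) = -1820 - 1*29/60 = -1820 - 29/60 = -109229/60 ≈ -1820.5)
R - z((C - 23) - 1) = -109229/60 - (-14)*((22 - 23) - 1) = -109229/60 - (-14)*(-1 - 1) = -109229/60 - (-14)*(-2) = -109229/60 - 1*28 = -109229/60 - 28 = -110909/60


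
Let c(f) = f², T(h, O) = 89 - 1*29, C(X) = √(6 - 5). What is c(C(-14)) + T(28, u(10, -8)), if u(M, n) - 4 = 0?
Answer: 61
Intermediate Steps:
C(X) = 1 (C(X) = √1 = 1)
u(M, n) = 4 (u(M, n) = 4 + 0 = 4)
T(h, O) = 60 (T(h, O) = 89 - 29 = 60)
c(C(-14)) + T(28, u(10, -8)) = 1² + 60 = 1 + 60 = 61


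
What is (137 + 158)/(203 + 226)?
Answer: 295/429 ≈ 0.68765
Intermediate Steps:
(137 + 158)/(203 + 226) = 295/429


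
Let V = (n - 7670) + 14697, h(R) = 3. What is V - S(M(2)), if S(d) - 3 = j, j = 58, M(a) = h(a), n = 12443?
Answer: 19409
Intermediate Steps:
M(a) = 3
S(d) = 61 (S(d) = 3 + 58 = 61)
V = 19470 (V = (12443 - 7670) + 14697 = 4773 + 14697 = 19470)
V - S(M(2)) = 19470 - 1*61 = 19470 - 61 = 19409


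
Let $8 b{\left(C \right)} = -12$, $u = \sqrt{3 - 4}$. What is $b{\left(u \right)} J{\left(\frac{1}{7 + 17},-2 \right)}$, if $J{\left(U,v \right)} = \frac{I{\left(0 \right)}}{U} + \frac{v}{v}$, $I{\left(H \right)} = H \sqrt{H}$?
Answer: $- \frac{3}{2} \approx -1.5$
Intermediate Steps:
$I{\left(H \right)} = H^{\frac{3}{2}}$
$u = i$ ($u = \sqrt{-1} = i \approx 1.0 i$)
$b{\left(C \right)} = - \frac{3}{2}$ ($b{\left(C \right)} = \frac{1}{8} \left(-12\right) = - \frac{3}{2}$)
$J{\left(U,v \right)} = 1$ ($J{\left(U,v \right)} = \frac{0^{\frac{3}{2}}}{U} + \frac{v}{v} = \frac{0}{U} + 1 = 0 + 1 = 1$)
$b{\left(u \right)} J{\left(\frac{1}{7 + 17},-2 \right)} = \left(- \frac{3}{2}\right) 1 = - \frac{3}{2}$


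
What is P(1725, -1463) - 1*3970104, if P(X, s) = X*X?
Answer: -994479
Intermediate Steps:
P(X, s) = X²
P(1725, -1463) - 1*3970104 = 1725² - 1*3970104 = 2975625 - 3970104 = -994479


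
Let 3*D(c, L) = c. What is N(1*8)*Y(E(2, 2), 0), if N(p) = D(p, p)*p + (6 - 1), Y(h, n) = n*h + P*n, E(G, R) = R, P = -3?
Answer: 0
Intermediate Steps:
D(c, L) = c/3
Y(h, n) = -3*n + h*n (Y(h, n) = n*h - 3*n = h*n - 3*n = -3*n + h*n)
N(p) = 5 + p²/3 (N(p) = (p/3)*p + (6 - 1) = p²/3 + 5 = 5 + p²/3)
N(1*8)*Y(E(2, 2), 0) = (5 + (1*8)²/3)*(0*(-3 + 2)) = (5 + (⅓)*8²)*(0*(-1)) = (5 + (⅓)*64)*0 = (5 + 64/3)*0 = (79/3)*0 = 0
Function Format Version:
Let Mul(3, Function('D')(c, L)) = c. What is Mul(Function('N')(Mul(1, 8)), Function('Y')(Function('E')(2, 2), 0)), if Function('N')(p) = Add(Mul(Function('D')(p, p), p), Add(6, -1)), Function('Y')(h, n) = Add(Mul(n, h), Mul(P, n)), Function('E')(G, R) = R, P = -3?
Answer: 0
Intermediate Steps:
Function('D')(c, L) = Mul(Rational(1, 3), c)
Function('Y')(h, n) = Add(Mul(-3, n), Mul(h, n)) (Function('Y')(h, n) = Add(Mul(n, h), Mul(-3, n)) = Add(Mul(h, n), Mul(-3, n)) = Add(Mul(-3, n), Mul(h, n)))
Function('N')(p) = Add(5, Mul(Rational(1, 3), Pow(p, 2))) (Function('N')(p) = Add(Mul(Mul(Rational(1, 3), p), p), Add(6, -1)) = Add(Mul(Rational(1, 3), Pow(p, 2)), 5) = Add(5, Mul(Rational(1, 3), Pow(p, 2))))
Mul(Function('N')(Mul(1, 8)), Function('Y')(Function('E')(2, 2), 0)) = Mul(Add(5, Mul(Rational(1, 3), Pow(Mul(1, 8), 2))), Mul(0, Add(-3, 2))) = Mul(Add(5, Mul(Rational(1, 3), Pow(8, 2))), Mul(0, -1)) = Mul(Add(5, Mul(Rational(1, 3), 64)), 0) = Mul(Add(5, Rational(64, 3)), 0) = Mul(Rational(79, 3), 0) = 0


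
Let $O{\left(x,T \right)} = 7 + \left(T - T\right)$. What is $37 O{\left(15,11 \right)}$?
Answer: $259$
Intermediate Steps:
$O{\left(x,T \right)} = 7$ ($O{\left(x,T \right)} = 7 + 0 = 7$)
$37 O{\left(15,11 \right)} = 37 \cdot 7 = 259$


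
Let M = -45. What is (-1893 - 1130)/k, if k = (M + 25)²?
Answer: -3023/400 ≈ -7.5575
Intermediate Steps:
k = 400 (k = (-45 + 25)² = (-20)² = 400)
(-1893 - 1130)/k = (-1893 - 1130)/400 = -3023*1/400 = -3023/400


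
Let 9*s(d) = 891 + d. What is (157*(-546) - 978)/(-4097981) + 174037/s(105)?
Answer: 2139629742291/1360529692 ≈ 1572.6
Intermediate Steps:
s(d) = 99 + d/9 (s(d) = (891 + d)/9 = 99 + d/9)
(157*(-546) - 978)/(-4097981) + 174037/s(105) = (157*(-546) - 978)/(-4097981) + 174037/(99 + (1/9)*105) = (-85722 - 978)*(-1/4097981) + 174037/(99 + 35/3) = -86700*(-1/4097981) + 174037/(332/3) = 86700/4097981 + 174037*(3/332) = 86700/4097981 + 522111/332 = 2139629742291/1360529692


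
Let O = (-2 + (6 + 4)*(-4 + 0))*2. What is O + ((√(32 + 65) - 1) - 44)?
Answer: -129 + √97 ≈ -119.15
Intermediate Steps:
O = -84 (O = (-2 + 10*(-4))*2 = (-2 - 40)*2 = -42*2 = -84)
O + ((√(32 + 65) - 1) - 44) = -84 + ((√(32 + 65) - 1) - 44) = -84 + ((√97 - 1) - 44) = -84 + ((-1 + √97) - 44) = -84 + (-45 + √97) = -129 + √97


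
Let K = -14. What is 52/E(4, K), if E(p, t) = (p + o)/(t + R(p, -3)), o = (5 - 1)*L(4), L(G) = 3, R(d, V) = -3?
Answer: -221/4 ≈ -55.250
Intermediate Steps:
o = 12 (o = (5 - 1)*3 = 4*3 = 12)
E(p, t) = (12 + p)/(-3 + t) (E(p, t) = (p + 12)/(t - 3) = (12 + p)/(-3 + t))
52/E(4, K) = 52/((12 + 4)/(-3 - 14)) = 52/(16/(-17)) = 52/(-1/17*16) = 52/(-16/17) = -17/16*52 = -221/4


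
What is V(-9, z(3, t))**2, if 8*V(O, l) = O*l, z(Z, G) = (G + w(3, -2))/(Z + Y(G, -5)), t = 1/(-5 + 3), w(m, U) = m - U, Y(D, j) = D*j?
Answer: 6561/7744 ≈ 0.84724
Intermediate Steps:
t = -1/2 (t = 1/(-2) = -1/2 ≈ -0.50000)
z(Z, G) = (5 + G)/(Z - 5*G) (z(Z, G) = (G + (3 - 1*(-2)))/(Z + G*(-5)) = (G + (3 + 2))/(Z - 5*G) = (G + 5)/(Z - 5*G) = (5 + G)/(Z - 5*G))
V(O, l) = O*l/8 (V(O, l) = (O*l)/8 = O*l/8)
V(-9, z(3, t))**2 = ((1/8)*(-9)*((5 - 1/2)/(3 - 5*(-1/2))))**2 = ((1/8)*(-9)*((9/2)/(3 + 5/2)))**2 = ((1/8)*(-9)*((9/2)/(11/2)))**2 = ((1/8)*(-9)*((2/11)*(9/2)))**2 = ((1/8)*(-9)*(9/11))**2 = (-81/88)**2 = 6561/7744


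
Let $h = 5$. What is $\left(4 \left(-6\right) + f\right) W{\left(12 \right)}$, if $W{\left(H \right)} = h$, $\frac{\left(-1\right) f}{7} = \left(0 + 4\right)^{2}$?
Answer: $-680$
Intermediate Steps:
$f = -112$ ($f = - 7 \left(0 + 4\right)^{2} = - 7 \cdot 4^{2} = \left(-7\right) 16 = -112$)
$W{\left(H \right)} = 5$
$\left(4 \left(-6\right) + f\right) W{\left(12 \right)} = \left(4 \left(-6\right) - 112\right) 5 = \left(-24 - 112\right) 5 = \left(-136\right) 5 = -680$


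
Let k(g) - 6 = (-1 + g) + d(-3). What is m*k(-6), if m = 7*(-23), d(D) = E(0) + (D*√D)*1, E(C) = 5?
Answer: -644 + 483*I*√3 ≈ -644.0 + 836.58*I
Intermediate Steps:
d(D) = 5 + D^(3/2) (d(D) = 5 + (D*√D)*1 = 5 + D^(3/2)*1 = 5 + D^(3/2))
m = -161
k(g) = 10 + g - 3*I*√3 (k(g) = 6 + ((-1 + g) + (5 + (-3)^(3/2))) = 6 + ((-1 + g) + (5 - 3*I*√3)) = 6 + (4 + g - 3*I*√3) = 10 + g - 3*I*√3)
m*k(-6) = -161*(10 - 6 - 3*I*√3) = -161*(4 - 3*I*√3) = -644 + 483*I*√3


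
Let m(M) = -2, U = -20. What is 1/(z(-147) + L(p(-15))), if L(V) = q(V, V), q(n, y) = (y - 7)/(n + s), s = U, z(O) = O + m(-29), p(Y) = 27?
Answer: -7/1023 ≈ -0.0068426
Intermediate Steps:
z(O) = -2 + O (z(O) = O - 2 = -2 + O)
s = -20
q(n, y) = (-7 + y)/(-20 + n) (q(n, y) = (y - 7)/(n - 20) = (-7 + y)/(-20 + n))
L(V) = (-7 + V)/(-20 + V)
1/(z(-147) + L(p(-15))) = 1/((-2 - 147) + (-7 + 27)/(-20 + 27)) = 1/(-149 + 20/7) = 1/(-1023/7) = -7/1023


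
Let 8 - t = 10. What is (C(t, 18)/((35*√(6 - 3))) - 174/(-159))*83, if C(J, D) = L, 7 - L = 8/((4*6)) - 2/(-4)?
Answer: 4814/53 + 3071*√3/630 ≈ 99.273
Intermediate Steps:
t = -2 (t = 8 - 1*10 = 8 - 10 = -2)
L = 37/6 (L = 7 - (8/((4*6)) - 2/(-4)) = 7 - (8/24 - 2*(-¼)) = 7 - (8*(1/24) + ½) = 7 - (⅓ + ½) = 7 - 1*⅚ = 7 - ⅚ = 37/6 ≈ 6.1667)
C(J, D) = 37/6
(C(t, 18)/((35*√(6 - 3))) - 174/(-159))*83 = (37/(6*((35*√(6 - 3)))) - 174/(-159))*83 = (37/(6*((35*√3))) - 174*(-1/159))*83 = (37*(√3/105)/6 + 58/53)*83 = (37*√3/630 + 58/53)*83 = (58/53 + 37*√3/630)*83 = 4814/53 + 3071*√3/630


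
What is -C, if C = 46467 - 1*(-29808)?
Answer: -76275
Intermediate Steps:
C = 76275 (C = 46467 + 29808 = 76275)
-C = -1*76275 = -76275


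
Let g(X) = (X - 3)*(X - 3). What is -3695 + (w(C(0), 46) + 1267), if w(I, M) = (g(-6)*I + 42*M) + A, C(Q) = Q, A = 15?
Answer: -481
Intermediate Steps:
g(X) = (-3 + X)² (g(X) = (-3 + X)*(-3 + X) = (-3 + X)²)
w(I, M) = 15 + 42*M + 81*I (w(I, M) = ((-3 - 6)²*I + 42*M) + 15 = ((-9)²*I + 42*M) + 15 = (81*I + 42*M) + 15 = (42*M + 81*I) + 15 = 15 + 42*M + 81*I)
-3695 + (w(C(0), 46) + 1267) = -3695 + ((15 + 42*46 + 81*0) + 1267) = -3695 + ((15 + 1932 + 0) + 1267) = -3695 + (1947 + 1267) = -3695 + 3214 = -481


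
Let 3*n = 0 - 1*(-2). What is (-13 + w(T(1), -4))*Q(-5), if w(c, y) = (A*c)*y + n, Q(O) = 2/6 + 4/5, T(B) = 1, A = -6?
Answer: 119/9 ≈ 13.222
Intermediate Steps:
n = 2/3 (n = (0 - 1*(-2))/3 = (0 + 2)/3 = (1/3)*2 = 2/3 ≈ 0.66667)
Q(O) = 17/15 (Q(O) = 2*(1/6) + 4*(1/5) = 1/3 + 4/5 = 17/15)
w(c, y) = 2/3 - 6*c*y (w(c, y) = (-6*c)*y + 2/3 = -6*c*y + 2/3 = 2/3 - 6*c*y)
(-13 + w(T(1), -4))*Q(-5) = (-13 + (2/3 - 6*1*(-4)))*(17/15) = (-13 + (2/3 + 24))*(17/15) = (-13 + 74/3)*(17/15) = (35/3)*(17/15) = 119/9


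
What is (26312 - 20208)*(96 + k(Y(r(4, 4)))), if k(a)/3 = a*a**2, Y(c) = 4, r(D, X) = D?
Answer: 1757952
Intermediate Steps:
k(a) = 3*a**3 (k(a) = 3*(a*a**2) = 3*a**3)
(26312 - 20208)*(96 + k(Y(r(4, 4)))) = (26312 - 20208)*(96 + 3*4**3) = 6104*(96 + 3*64) = 6104*(96 + 192) = 6104*288 = 1757952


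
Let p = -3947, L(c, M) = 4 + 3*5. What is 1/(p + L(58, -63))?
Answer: -1/3928 ≈ -0.00025458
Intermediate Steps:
L(c, M) = 19 (L(c, M) = 4 + 15 = 19)
1/(p + L(58, -63)) = 1/(-3947 + 19) = 1/(-3928) = -1/3928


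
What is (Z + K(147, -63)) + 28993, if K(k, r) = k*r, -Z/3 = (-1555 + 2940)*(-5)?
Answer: 40507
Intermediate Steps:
Z = 20775 (Z = -3*(-1555 + 2940)*(-5) = -4155*(-5) = -3*(-6925) = 20775)
(Z + K(147, -63)) + 28993 = (20775 + 147*(-63)) + 28993 = (20775 - 9261) + 28993 = 11514 + 28993 = 40507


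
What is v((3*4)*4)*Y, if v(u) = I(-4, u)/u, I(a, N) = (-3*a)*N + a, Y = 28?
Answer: 1001/3 ≈ 333.67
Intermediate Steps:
I(a, N) = a - 3*N*a (I(a, N) = -3*N*a + a = a - 3*N*a)
v(u) = (-4 + 12*u)/u (v(u) = (-4*(1 - 3*u))/u = (-4 + 12*u)/u)
v((3*4)*4)*Y = (12 - 4/((3*4)*4))*28 = (12 - 4/(12*4))*28 = (12 - 4/48)*28 = (12 - 4*1/48)*28 = (12 - 1/12)*28 = (143/12)*28 = 1001/3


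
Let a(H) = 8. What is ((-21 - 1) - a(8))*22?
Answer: -660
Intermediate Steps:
((-21 - 1) - a(8))*22 = ((-21 - 1) - 1*8)*22 = (-22 - 8)*22 = -30*22 = -660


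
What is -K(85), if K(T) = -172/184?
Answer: 43/46 ≈ 0.93478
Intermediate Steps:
K(T) = -43/46 (K(T) = -172*1/184 = -43/46)
-K(85) = -1*(-43/46) = 43/46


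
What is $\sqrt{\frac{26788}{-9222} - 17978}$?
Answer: $\frac{16 i \sqrt{1493350737}}{4611} \approx 134.09 i$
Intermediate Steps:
$\sqrt{\frac{26788}{-9222} - 17978} = \sqrt{26788 \left(- \frac{1}{9222}\right) - 17978} = \sqrt{- \frac{13394}{4611} - 17978} = \sqrt{- \frac{82909952}{4611}} = \frac{16 i \sqrt{1493350737}}{4611}$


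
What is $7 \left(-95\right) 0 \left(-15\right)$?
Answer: $0$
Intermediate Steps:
$7 \left(-95\right) 0 \left(-15\right) = \left(-665\right) 0 = 0$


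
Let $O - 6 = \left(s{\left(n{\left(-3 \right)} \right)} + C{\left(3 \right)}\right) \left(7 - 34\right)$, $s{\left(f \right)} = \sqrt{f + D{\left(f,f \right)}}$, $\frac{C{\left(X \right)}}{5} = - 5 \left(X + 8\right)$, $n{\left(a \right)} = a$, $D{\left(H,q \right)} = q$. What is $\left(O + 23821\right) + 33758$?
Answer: $65010 - 27 i \sqrt{6} \approx 65010.0 - 66.136 i$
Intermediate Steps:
$C{\left(X \right)} = -200 - 25 X$ ($C{\left(X \right)} = 5 \left(- 5 \left(X + 8\right)\right) = 5 \left(- 5 \left(8 + X\right)\right) = 5 \left(-40 - 5 X\right) = -200 - 25 X$)
$s{\left(f \right)} = \sqrt{2} \sqrt{f}$ ($s{\left(f \right)} = \sqrt{f + f} = \sqrt{2 f} = \sqrt{2} \sqrt{f}$)
$O = 7431 - 27 i \sqrt{6}$ ($O = 6 + \left(\sqrt{2} \sqrt{-3} - 275\right) \left(7 - 34\right) = 6 + \left(\sqrt{2} i \sqrt{3} - 275\right) \left(-27\right) = 6 + \left(i \sqrt{6} - 275\right) \left(-27\right) = 6 + \left(-275 + i \sqrt{6}\right) \left(-27\right) = 6 + \left(7425 - 27 i \sqrt{6}\right) = 7431 - 27 i \sqrt{6} \approx 7431.0 - 66.136 i$)
$\left(O + 23821\right) + 33758 = \left(\left(7431 - 27 i \sqrt{6}\right) + 23821\right) + 33758 = \left(31252 - 27 i \sqrt{6}\right) + 33758 = 65010 - 27 i \sqrt{6}$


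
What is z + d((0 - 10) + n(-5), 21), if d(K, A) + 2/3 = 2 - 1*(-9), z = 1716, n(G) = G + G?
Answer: 5179/3 ≈ 1726.3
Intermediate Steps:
n(G) = 2*G
d(K, A) = 31/3 (d(K, A) = -⅔ + (2 - 1*(-9)) = -⅔ + (2 + 9) = -⅔ + 11 = 31/3)
z + d((0 - 10) + n(-5), 21) = 1716 + 31/3 = 5179/3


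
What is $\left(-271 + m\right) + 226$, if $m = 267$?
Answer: $222$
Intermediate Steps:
$\left(-271 + m\right) + 226 = \left(-271 + 267\right) + 226 = -4 + 226 = 222$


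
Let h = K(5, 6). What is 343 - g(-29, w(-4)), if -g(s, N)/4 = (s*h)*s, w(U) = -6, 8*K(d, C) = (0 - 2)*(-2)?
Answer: 2025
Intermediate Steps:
K(d, C) = ½ (K(d, C) = ((0 - 2)*(-2))/8 = (-2*(-2))/8 = (⅛)*4 = ½)
h = ½ ≈ 0.50000
g(s, N) = -2*s² (g(s, N) = -4*s*(½)*s = -4*s/2*s = -2*s²)
343 - g(-29, w(-4)) = 343 - (-2)*(-29)² = 343 - (-2)*841 = 343 - 1*(-1682) = 343 + 1682 = 2025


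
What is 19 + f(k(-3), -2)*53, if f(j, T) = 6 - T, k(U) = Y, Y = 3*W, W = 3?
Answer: 443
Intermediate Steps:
Y = 9 (Y = 3*3 = 9)
k(U) = 9
19 + f(k(-3), -2)*53 = 19 + (6 - 1*(-2))*53 = 19 + (6 + 2)*53 = 19 + 8*53 = 19 + 424 = 443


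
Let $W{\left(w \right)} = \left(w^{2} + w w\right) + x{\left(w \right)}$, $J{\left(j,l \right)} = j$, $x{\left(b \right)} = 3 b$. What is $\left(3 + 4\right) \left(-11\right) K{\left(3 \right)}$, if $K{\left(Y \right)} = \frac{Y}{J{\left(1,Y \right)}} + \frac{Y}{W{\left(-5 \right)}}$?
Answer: $- \frac{1188}{5} \approx -237.6$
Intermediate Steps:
$W{\left(w \right)} = 2 w^{2} + 3 w$ ($W{\left(w \right)} = \left(w^{2} + w w\right) + 3 w = \left(w^{2} + w^{2}\right) + 3 w = 2 w^{2} + 3 w$)
$K{\left(Y \right)} = \frac{36 Y}{35}$ ($K{\left(Y \right)} = \frac{Y}{1} + \frac{Y}{\left(-5\right) \left(3 + 2 \left(-5\right)\right)} = Y 1 + \frac{Y}{\left(-5\right) \left(3 - 10\right)} = Y + \frac{Y}{\left(-5\right) \left(-7\right)} = Y + \frac{Y}{35} = \frac{36 Y}{35}$)
$\left(3 + 4\right) \left(-11\right) K{\left(3 \right)} = \left(3 + 4\right) \left(-11\right) \frac{36}{35} \cdot 3 = 7 \left(-11\right) \frac{108}{35} = \left(-77\right) \frac{108}{35} = - \frac{1188}{5}$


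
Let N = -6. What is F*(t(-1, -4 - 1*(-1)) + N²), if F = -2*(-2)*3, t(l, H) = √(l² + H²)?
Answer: 432 + 12*√10 ≈ 469.95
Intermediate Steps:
t(l, H) = √(H² + l²)
F = 12 (F = 4*3 = 12)
F*(t(-1, -4 - 1*(-1)) + N²) = 12*(√((-4 - 1*(-1))² + (-1)²) + (-6)²) = 12*(√((-4 + 1)² + 1) + 36) = 12*(√((-3)² + 1) + 36) = 12*(√(9 + 1) + 36) = 12*(√10 + 36) = 12*(36 + √10) = 432 + 12*√10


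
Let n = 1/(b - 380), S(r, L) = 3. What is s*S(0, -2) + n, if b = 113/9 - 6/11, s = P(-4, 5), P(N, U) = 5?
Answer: 546366/36431 ≈ 14.997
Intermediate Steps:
s = 5
b = 1189/99 (b = 113*(1/9) - 6*1/11 = 113/9 - 6/11 = 1189/99 ≈ 12.010)
n = -99/36431 (n = 1/(1189/99 - 380) = 1/(-36431/99) = -99/36431 ≈ -0.0027175)
s*S(0, -2) + n = 5*3 - 99/36431 = 15 - 99/36431 = 546366/36431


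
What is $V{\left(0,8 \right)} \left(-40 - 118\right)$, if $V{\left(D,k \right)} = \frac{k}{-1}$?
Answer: $1264$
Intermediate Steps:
$V{\left(D,k \right)} = - k$ ($V{\left(D,k \right)} = k \left(-1\right) = - k$)
$V{\left(0,8 \right)} \left(-40 - 118\right) = \left(-1\right) 8 \left(-40 - 118\right) = \left(-8\right) \left(-158\right) = 1264$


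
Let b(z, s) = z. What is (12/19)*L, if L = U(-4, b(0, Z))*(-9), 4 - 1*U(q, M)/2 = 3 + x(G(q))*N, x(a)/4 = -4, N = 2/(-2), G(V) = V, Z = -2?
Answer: 3240/19 ≈ 170.53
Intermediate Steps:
N = -1 (N = 2*(-½) = -1)
x(a) = -16 (x(a) = 4*(-4) = -16)
U(q, M) = -30 (U(q, M) = 8 - 2*(3 - 16*(-1)) = 8 - 2*(3 + 16) = 8 - 2*19 = 8 - 38 = -30)
L = 270 (L = -30*(-9) = 270)
(12/19)*L = (12/19)*270 = 3240/19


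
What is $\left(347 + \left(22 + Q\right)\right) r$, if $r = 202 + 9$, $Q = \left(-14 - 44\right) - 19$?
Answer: $61612$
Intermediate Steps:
$Q = -77$ ($Q = -58 - 19 = -77$)
$r = 211$
$\left(347 + \left(22 + Q\right)\right) r = \left(347 + \left(22 - 77\right)\right) 211 = \left(347 - 55\right) 211 = 292 \cdot 211 = 61612$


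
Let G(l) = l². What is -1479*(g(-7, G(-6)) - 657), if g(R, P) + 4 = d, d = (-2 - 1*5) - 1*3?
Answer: 992409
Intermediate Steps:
d = -10 (d = (-2 - 5) - 3 = -7 - 3 = -10)
g(R, P) = -14 (g(R, P) = -4 - 10 = -14)
-1479*(g(-7, G(-6)) - 657) = -1479*(-14 - 657) = -1479*(-671) = 992409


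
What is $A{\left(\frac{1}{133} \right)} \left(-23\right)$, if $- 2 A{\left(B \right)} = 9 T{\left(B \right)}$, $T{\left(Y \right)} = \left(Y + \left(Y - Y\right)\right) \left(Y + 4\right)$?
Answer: $\frac{110331}{35378} \approx 3.1186$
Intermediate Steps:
$T{\left(Y \right)} = Y \left(4 + Y\right)$ ($T{\left(Y \right)} = \left(Y + 0\right) \left(4 + Y\right) = Y \left(4 + Y\right)$)
$A{\left(B \right)} = - \frac{9 B \left(4 + B\right)}{2}$
$A{\left(\frac{1}{133} \right)} \left(-23\right) = - \frac{9 \left(4 + \frac{1}{133}\right)}{2 \cdot 133} \left(-23\right) = \left(- \frac{9}{2}\right) \frac{1}{133} \left(4 + \frac{1}{133}\right) \left(-23\right) = \left(- \frac{9}{2}\right) \frac{1}{133} \cdot \frac{533}{133} \left(-23\right) = \left(- \frac{4797}{35378}\right) \left(-23\right) = \frac{110331}{35378}$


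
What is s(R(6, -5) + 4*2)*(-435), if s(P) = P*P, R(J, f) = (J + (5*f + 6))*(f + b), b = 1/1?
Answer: -1566000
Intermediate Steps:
b = 1
R(J, f) = (1 + f)*(6 + J + 5*f) (R(J, f) = (J + (5*f + 6))*(f + 1) = (J + (6 + 5*f))*(1 + f) = (6 + J + 5*f)*(1 + f) = (1 + f)*(6 + J + 5*f))
s(P) = P**2
s(R(6, -5) + 4*2)*(-435) = ((6 + 6 + 5*(-5)**2 + 11*(-5) + 6*(-5)) + 4*2)**2*(-435) = ((6 + 6 + 5*25 - 55 - 30) + 8)**2*(-435) = ((6 + 6 + 125 - 55 - 30) + 8)**2*(-435) = (52 + 8)**2*(-435) = 60**2*(-435) = 3600*(-435) = -1566000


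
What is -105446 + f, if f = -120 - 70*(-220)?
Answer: -90166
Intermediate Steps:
f = 15280 (f = -120 + 15400 = 15280)
-105446 + f = -105446 + 15280 = -90166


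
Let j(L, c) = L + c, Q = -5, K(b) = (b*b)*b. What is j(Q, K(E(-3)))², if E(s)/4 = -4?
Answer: 16818201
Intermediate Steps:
E(s) = -16 (E(s) = 4*(-4) = -16)
K(b) = b³ (K(b) = b²*b = b³)
j(Q, K(E(-3)))² = (-5 + (-16)³)² = (-5 - 4096)² = (-4101)² = 16818201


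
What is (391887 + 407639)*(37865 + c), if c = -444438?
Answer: -325065684398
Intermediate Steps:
(391887 + 407639)*(37865 + c) = (391887 + 407639)*(37865 - 444438) = 799526*(-406573) = -325065684398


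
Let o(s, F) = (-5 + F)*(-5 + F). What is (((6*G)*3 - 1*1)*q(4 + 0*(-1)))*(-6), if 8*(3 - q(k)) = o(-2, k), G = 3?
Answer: -3657/4 ≈ -914.25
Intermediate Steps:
o(s, F) = (-5 + F)²
q(k) = 3 - (-5 + k)²/8
(((6*G)*3 - 1*1)*q(4 + 0*(-1)))*(-6) = (((6*3)*3 - 1*1)*(3 - (-5 + (4 + 0*(-1)))²/8))*(-6) = ((18*3 - 1)*(3 - (-5 + (4 + 0))²/8))*(-6) = ((54 - 1)*(3 - (-5 + 4)²/8))*(-6) = (53*(3 - ⅛*(-1)²))*(-6) = (53*(3 - ⅛*1))*(-6) = (53*(3 - ⅛))*(-6) = (53*(23/8))*(-6) = (1219/8)*(-6) = -3657/4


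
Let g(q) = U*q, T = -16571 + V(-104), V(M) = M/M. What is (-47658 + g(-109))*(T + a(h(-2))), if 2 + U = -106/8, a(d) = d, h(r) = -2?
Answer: 762241569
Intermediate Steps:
V(M) = 1
U = -61/4 (U = -2 - 106/8 = -2 - 106*⅛ = -2 - 53/4 = -61/4 ≈ -15.250)
T = -16570 (T = -16571 + 1 = -16570)
g(q) = -61*q/4
(-47658 + g(-109))*(T + a(h(-2))) = (-47658 - 61/4*(-109))*(-16570 - 2) = (-47658 + 6649/4)*(-16572) = -183983/4*(-16572) = 762241569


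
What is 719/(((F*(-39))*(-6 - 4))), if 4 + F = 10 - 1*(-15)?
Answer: 719/8190 ≈ 0.087790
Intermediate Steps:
F = 21 (F = -4 + (10 - 1*(-15)) = -4 + (10 + 15) = -4 + 25 = 21)
719/(((F*(-39))*(-6 - 4))) = 719/(((21*(-39))*(-6 - 4))) = 719/((-819*(-10))) = 719/8190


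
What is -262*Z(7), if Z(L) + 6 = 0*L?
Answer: 1572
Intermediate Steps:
Z(L) = -6 (Z(L) = -6 + 0*L = -6 + 0 = -6)
-262*Z(7) = -262*(-6) = 1572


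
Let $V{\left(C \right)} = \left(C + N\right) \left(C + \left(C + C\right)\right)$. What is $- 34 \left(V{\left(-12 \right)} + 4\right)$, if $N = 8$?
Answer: $-5032$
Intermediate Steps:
$V{\left(C \right)} = 3 C \left(8 + C\right)$ ($V{\left(C \right)} = \left(C + 8\right) \left(C + \left(C + C\right)\right) = \left(8 + C\right) \left(C + 2 C\right) = \left(8 + C\right) 3 C = 3 C \left(8 + C\right)$)
$- 34 \left(V{\left(-12 \right)} + 4\right) = - 34 \left(3 \left(-12\right) \left(8 - 12\right) + 4\right) = - 34 \left(3 \left(-12\right) \left(-4\right) + 4\right) = - 34 \left(144 + 4\right) = \left(-34\right) 148 = -5032$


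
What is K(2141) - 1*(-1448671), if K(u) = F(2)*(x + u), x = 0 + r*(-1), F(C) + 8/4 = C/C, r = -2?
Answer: 1446528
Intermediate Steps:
F(C) = -1 (F(C) = -2 + C/C = -2 + 1 = -1)
x = 2 (x = 0 - 2*(-1) = 0 + 2 = 2)
K(u) = -2 - u (K(u) = -(2 + u) = -2 - u)
K(2141) - 1*(-1448671) = (-2 - 1*2141) - 1*(-1448671) = (-2 - 2141) + 1448671 = -2143 + 1448671 = 1446528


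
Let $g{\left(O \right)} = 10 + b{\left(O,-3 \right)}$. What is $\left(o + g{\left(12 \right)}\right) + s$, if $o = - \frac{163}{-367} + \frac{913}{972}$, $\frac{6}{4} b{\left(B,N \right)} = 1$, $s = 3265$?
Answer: $\frac{1169002423}{356724} \approx 3277.1$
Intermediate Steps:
$b{\left(B,N \right)} = \frac{2}{3}$ ($b{\left(B,N \right)} = \frac{2}{3} \cdot 1 = \frac{2}{3}$)
$g{\left(O \right)} = \frac{32}{3}$ ($g{\left(O \right)} = 10 + \frac{2}{3} = \frac{32}{3}$)
$o = \frac{493507}{356724}$ ($o = \left(-163\right) \left(- \frac{1}{367}\right) + 913 \cdot \frac{1}{972} = \frac{163}{367} + \frac{913}{972} = \frac{493507}{356724} \approx 1.3834$)
$\left(o + g{\left(12 \right)}\right) + s = \left(\frac{493507}{356724} + \frac{32}{3}\right) + 3265 = \frac{4298563}{356724} + 3265 = \frac{1169002423}{356724}$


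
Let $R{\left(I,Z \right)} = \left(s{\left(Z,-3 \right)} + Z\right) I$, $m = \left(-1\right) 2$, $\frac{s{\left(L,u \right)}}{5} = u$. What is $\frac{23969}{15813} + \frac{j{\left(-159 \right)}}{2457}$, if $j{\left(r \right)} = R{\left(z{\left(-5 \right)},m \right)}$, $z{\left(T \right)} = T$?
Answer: $\frac{956126}{616707} \approx 1.5504$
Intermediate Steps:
$s{\left(L,u \right)} = 5 u$
$m = -2$
$R{\left(I,Z \right)} = I \left(-15 + Z\right)$ ($R{\left(I,Z \right)} = \left(5 \left(-3\right) + Z\right) I = \left(-15 + Z\right) I = I \left(-15 + Z\right)$)
$j{\left(r \right)} = 85$ ($j{\left(r \right)} = - 5 \left(-15 - 2\right) = \left(-5\right) \left(-17\right) = 85$)
$\frac{23969}{15813} + \frac{j{\left(-159 \right)}}{2457} = \frac{23969}{15813} + \frac{85}{2457} = \frac{956126}{616707}$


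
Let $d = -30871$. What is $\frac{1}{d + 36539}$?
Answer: $\frac{1}{5668} \approx 0.00017643$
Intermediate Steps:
$\frac{1}{d + 36539} = \frac{1}{-30871 + 36539} = \frac{1}{5668}$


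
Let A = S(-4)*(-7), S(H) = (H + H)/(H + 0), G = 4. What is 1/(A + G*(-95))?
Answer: -1/394 ≈ -0.0025381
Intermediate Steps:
S(H) = 2 (S(H) = (2*H)/H = 2)
A = -14 (A = 2*(-7) = -14)
1/(A + G*(-95)) = 1/(-14 + 4*(-95)) = 1/(-14 - 380) = 1/(-394) = -1/394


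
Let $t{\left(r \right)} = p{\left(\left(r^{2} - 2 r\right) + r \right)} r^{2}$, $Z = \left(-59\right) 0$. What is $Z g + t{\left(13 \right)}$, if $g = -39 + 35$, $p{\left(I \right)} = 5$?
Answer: $845$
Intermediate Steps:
$Z = 0$
$t{\left(r \right)} = 5 r^{2}$
$g = -4$
$Z g + t{\left(13 \right)} = 0 \left(-4\right) + 5 \cdot 13^{2} = 0 + 5 \cdot 169 = 0 + 845 = 845$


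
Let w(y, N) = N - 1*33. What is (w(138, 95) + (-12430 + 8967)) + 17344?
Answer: 13943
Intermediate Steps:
w(y, N) = -33 + N (w(y, N) = N - 33 = -33 + N)
(w(138, 95) + (-12430 + 8967)) + 17344 = ((-33 + 95) + (-12430 + 8967)) + 17344 = (62 - 3463) + 17344 = -3401 + 17344 = 13943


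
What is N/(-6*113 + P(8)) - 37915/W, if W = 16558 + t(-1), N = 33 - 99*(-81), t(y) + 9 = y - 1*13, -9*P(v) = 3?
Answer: -8665027/611795 ≈ -14.163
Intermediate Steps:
P(v) = -⅓ (P(v) = -⅑*3 = -⅓)
t(y) = -22 + y (t(y) = -9 + (y - 1*13) = -9 + (y - 13) = -9 + (-13 + y) = -22 + y)
N = 8052 (N = 33 + 8019 = 8052)
W = 16535 (W = 16558 + (-22 - 1) = 16558 - 23 = 16535)
N/(-6*113 + P(8)) - 37915/W = 8052/(-6*113 - ⅓) - 37915/16535 = 8052/(-678 - ⅓) - 37915*1/16535 = 8052/(-2035/3) - 7583/3307 = 8052*(-3/2035) - 7583/3307 = -2196/185 - 7583/3307 = -8665027/611795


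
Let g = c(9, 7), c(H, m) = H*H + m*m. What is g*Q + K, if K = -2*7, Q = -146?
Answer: -18994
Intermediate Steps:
c(H, m) = H² + m²
K = -14
g = 130 (g = 9² + 7² = 81 + 49 = 130)
g*Q + K = 130*(-146) - 14 = -18980 - 14 = -18994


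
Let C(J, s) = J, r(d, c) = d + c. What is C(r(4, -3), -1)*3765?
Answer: 3765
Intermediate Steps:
r(d, c) = c + d
C(r(4, -3), -1)*3765 = (-3 + 4)*3765 = 1*3765 = 3765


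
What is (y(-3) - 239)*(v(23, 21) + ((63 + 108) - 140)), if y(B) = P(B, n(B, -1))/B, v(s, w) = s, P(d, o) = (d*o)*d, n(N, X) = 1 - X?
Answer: -13230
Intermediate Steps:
P(d, o) = o*d²
y(B) = 2*B (y(B) = ((1 - 1*(-1))*B²)/B = ((1 + 1)*B²)/B = (2*B²)/B = 2*B)
(y(-3) - 239)*(v(23, 21) + ((63 + 108) - 140)) = (2*(-3) - 239)*(23 + ((63 + 108) - 140)) = (-6 - 239)*(23 + (171 - 140)) = -245*(23 + 31) = -245*54 = -13230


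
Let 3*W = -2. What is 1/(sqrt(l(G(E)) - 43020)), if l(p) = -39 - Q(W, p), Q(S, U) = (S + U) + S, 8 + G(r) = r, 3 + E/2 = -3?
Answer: -I*sqrt(387339)/129113 ≈ -0.0048203*I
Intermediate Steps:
E = -12 (E = -6 + 2*(-3) = -6 - 6 = -12)
W = -2/3 (W = (1/3)*(-2) = -2/3 ≈ -0.66667)
G(r) = -8 + r
Q(S, U) = U + 2*S
l(p) = -113/3 - p (l(p) = -39 - (p + 2*(-2/3)) = -39 - (p - 4/3) = -39 - (-4/3 + p) = -39 + (4/3 - p) = -113/3 - p)
1/(sqrt(l(G(E)) - 43020)) = 1/(sqrt((-113/3 - (-8 - 12)) - 43020)) = 1/(sqrt((-113/3 - 1*(-20)) - 43020)) = 1/(sqrt((-113/3 + 20) - 43020)) = 1/(sqrt(-53/3 - 43020)) = 1/(sqrt(-129113/3)) = 1/(I*sqrt(387339)/3) = -I*sqrt(387339)/129113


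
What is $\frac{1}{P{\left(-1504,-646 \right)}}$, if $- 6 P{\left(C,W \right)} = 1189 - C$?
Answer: $- \frac{6}{2693} \approx -0.002228$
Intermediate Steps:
$P{\left(C,W \right)} = - \frac{1189}{6} + \frac{C}{6}$ ($P{\left(C,W \right)} = - \frac{1189 - C}{6} = - \frac{1189}{6} + \frac{C}{6}$)
$\frac{1}{P{\left(-1504,-646 \right)}} = \frac{1}{- \frac{1189}{6} + \frac{1}{6} \left(-1504\right)} = \frac{1}{- \frac{1189}{6} - \frac{752}{3}} = \frac{1}{- \frac{2693}{6}} = - \frac{6}{2693}$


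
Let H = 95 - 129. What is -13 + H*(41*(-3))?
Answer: 4169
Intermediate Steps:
H = -34
-13 + H*(41*(-3)) = -13 - 1394*(-3) = -13 - 34*(-123) = -13 + 4182 = 4169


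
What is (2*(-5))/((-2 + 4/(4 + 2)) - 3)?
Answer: 30/13 ≈ 2.3077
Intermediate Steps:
(2*(-5))/((-2 + 4/(4 + 2)) - 3) = -10/((-2 + 4/6) - 3) = -10/((-2 + 4*(⅙)) - 3) = -10/((-2 + ⅔) - 3) = -10/(-4/3 - 3) = -10/(-13/3) = -10*(-3/13) = 30/13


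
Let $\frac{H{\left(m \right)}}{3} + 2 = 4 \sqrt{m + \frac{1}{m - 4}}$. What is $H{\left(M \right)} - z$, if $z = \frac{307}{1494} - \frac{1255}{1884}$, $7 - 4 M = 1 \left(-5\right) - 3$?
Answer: $- \frac{2598599}{469116} + 6 i \approx -5.5394 + 6.0 i$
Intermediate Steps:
$M = \frac{15}{4}$ ($M = \frac{7}{4} - \frac{1 \left(-5\right) - 3}{4} = \frac{7}{4} - \frac{-5 - 3}{4} = \frac{7}{4} - -2 = \frac{7}{4} + 2 = \frac{15}{4} \approx 3.75$)
$H{\left(m \right)} = -6 + 12 \sqrt{m + \frac{1}{-4 + m}}$ ($H{\left(m \right)} = -6 + 3 \cdot 4 \sqrt{m + \frac{1}{m - 4}} = -6 + 3 \cdot 4 \sqrt{m + \frac{1}{-4 + m}} = -6 + 12 \sqrt{m + \frac{1}{-4 + m}}$)
$z = - \frac{216097}{469116}$ ($z = 307 \cdot \frac{1}{1494} - \frac{1255}{1884} = \frac{307}{1494} - \frac{1255}{1884} = - \frac{216097}{469116} \approx -0.46065$)
$H{\left(M \right)} - z = \left(-6 + 12 \sqrt{\frac{1 + \frac{15 \left(-4 + \frac{15}{4}\right)}{4}}{-4 + \frac{15}{4}}}\right) - - \frac{216097}{469116} = \left(-6 + 12 \sqrt{\frac{1 + \frac{15}{4} \left(- \frac{1}{4}\right)}{- \frac{1}{4}}}\right) + \frac{216097}{469116} = \left(-6 + 12 \sqrt{- 4 \left(1 - \frac{15}{16}\right)}\right) + \frac{216097}{469116} = \left(-6 + 12 \sqrt{\left(-4\right) \frac{1}{16}}\right) + \frac{216097}{469116} = \left(-6 + 12 \sqrt{- \frac{1}{4}}\right) + \frac{216097}{469116} = \left(-6 + 12 \frac{i}{2}\right) + \frac{216097}{469116} = \left(-6 + 6 i\right) + \frac{216097}{469116} = - \frac{2598599}{469116} + 6 i$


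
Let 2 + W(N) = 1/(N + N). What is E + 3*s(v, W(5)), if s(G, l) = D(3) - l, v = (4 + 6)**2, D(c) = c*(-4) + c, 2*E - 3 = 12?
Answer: -69/5 ≈ -13.800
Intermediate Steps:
E = 15/2 (E = 3/2 + (1/2)*12 = 3/2 + 6 = 15/2 ≈ 7.5000)
W(N) = -2 + 1/(2*N) (W(N) = -2 + 1/(N + N) = -2 + 1/(2*N))
D(c) = -3*c (D(c) = -4*c + c = -3*c)
v = 100 (v = 10**2 = 100)
s(G, l) = -9 - l (s(G, l) = -3*3 - l = -9 - l)
E + 3*s(v, W(5)) = 15/2 + 3*(-9 - (-2 + (1/2)/5)) = 15/2 + 3*(-9 - (-2 + (1/2)*(1/5))) = 15/2 + 3*(-9 - (-2 + 1/10)) = 15/2 + 3*(-9 - 1*(-19/10)) = 15/2 + 3*(-9 + 19/10) = 15/2 + 3*(-71/10) = 15/2 - 213/10 = -69/5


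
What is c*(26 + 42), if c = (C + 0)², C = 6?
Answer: 2448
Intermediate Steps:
c = 36 (c = (6 + 0)² = 6² = 36)
c*(26 + 42) = 36*(26 + 42) = 36*68 = 2448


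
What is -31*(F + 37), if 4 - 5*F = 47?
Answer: -4402/5 ≈ -880.40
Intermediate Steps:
F = -43/5 (F = 4/5 - 1/5*47 = 4/5 - 47/5 = -43/5 ≈ -8.6000)
-31*(F + 37) = -31*(-43/5 + 37) = -31*142/5 = -4402/5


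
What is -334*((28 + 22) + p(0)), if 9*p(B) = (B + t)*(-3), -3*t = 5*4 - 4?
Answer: -155644/9 ≈ -17294.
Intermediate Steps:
t = -16/3 (t = -(5*4 - 4)/3 = -(20 - 4)/3 = -⅓*16 = -16/3 ≈ -5.3333)
p(B) = 16/9 - B/3 (p(B) = ((B - 16/3)*(-3))/9 = ((-16/3 + B)*(-3))/9 = (16 - 3*B)/9 = 16/9 - B/3)
-334*((28 + 22) + p(0)) = -334*((28 + 22) + (16/9 - ⅓*0)) = -334*(50 + (16/9 + 0)) = -334*(50 + 16/9) = -334*466/9 = -155644/9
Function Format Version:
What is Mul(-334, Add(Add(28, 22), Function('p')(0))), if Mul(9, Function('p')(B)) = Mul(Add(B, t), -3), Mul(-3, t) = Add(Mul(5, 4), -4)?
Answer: Rational(-155644, 9) ≈ -17294.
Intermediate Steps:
t = Rational(-16, 3) (t = Mul(Rational(-1, 3), Add(Mul(5, 4), -4)) = Mul(Rational(-1, 3), Add(20, -4)) = Mul(Rational(-1, 3), 16) = Rational(-16, 3) ≈ -5.3333)
Function('p')(B) = Add(Rational(16, 9), Mul(Rational(-1, 3), B)) (Function('p')(B) = Mul(Rational(1, 9), Mul(Add(B, Rational(-16, 3)), -3)) = Mul(Rational(1, 9), Mul(Add(Rational(-16, 3), B), -3)) = Mul(Rational(1, 9), Add(16, Mul(-3, B))) = Add(Rational(16, 9), Mul(Rational(-1, 3), B)))
Mul(-334, Add(Add(28, 22), Function('p')(0))) = Mul(-334, Add(Add(28, 22), Add(Rational(16, 9), Mul(Rational(-1, 3), 0)))) = Mul(-334, Add(50, Add(Rational(16, 9), 0))) = Mul(-334, Add(50, Rational(16, 9))) = Mul(-334, Rational(466, 9)) = Rational(-155644, 9)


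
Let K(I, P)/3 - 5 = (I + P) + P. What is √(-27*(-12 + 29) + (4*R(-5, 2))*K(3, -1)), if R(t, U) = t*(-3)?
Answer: 3*√69 ≈ 24.920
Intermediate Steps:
R(t, U) = -3*t
K(I, P) = 15 + 3*I + 6*P (K(I, P) = 15 + 3*((I + P) + P) = 15 + 3*(I + 2*P) = 15 + (3*I + 6*P) = 15 + 3*I + 6*P)
√(-27*(-12 + 29) + (4*R(-5, 2))*K(3, -1)) = √(-27*(-12 + 29) + (4*(-3*(-5)))*(15 + 3*3 + 6*(-1))) = √(-27*17 + (4*15)*(15 + 9 - 6)) = √(-459 + 60*18) = √(-459 + 1080) = √621 = 3*√69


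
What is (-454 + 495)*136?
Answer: 5576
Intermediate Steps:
(-454 + 495)*136 = 41*136 = 5576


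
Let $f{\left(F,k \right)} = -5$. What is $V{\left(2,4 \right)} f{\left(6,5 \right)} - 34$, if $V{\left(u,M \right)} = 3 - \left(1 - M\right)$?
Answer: $-64$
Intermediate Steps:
$V{\left(u,M \right)} = 2 + M$ ($V{\left(u,M \right)} = 3 + \left(-1 + M\right) = 2 + M$)
$V{\left(2,4 \right)} f{\left(6,5 \right)} - 34 = \left(2 + 4\right) \left(-5\right) - 34 = 6 \left(-5\right) - 34 = -30 - 34 = -64$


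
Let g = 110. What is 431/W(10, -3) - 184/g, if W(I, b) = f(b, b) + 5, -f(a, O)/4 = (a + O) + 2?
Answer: 21773/1155 ≈ 18.851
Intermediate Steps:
f(a, O) = -8 - 4*O - 4*a (f(a, O) = -4*((a + O) + 2) = -4*((O + a) + 2) = -4*(2 + O + a) = -8 - 4*O - 4*a)
W(I, b) = -3 - 8*b (W(I, b) = (-8 - 4*b - 4*b) + 5 = (-8 - 8*b) + 5 = -3 - 8*b)
431/W(10, -3) - 184/g = 431/(-3 - 8*(-3)) - 184/110 = 431/(-3 + 24) - 184*1/110 = 431/21 - 92/55 = 21773/1155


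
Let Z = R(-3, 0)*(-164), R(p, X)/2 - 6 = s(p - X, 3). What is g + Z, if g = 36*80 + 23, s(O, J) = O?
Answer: 1919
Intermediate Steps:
R(p, X) = 12 - 2*X + 2*p (R(p, X) = 12 + 2*(p - X) = 12 + (-2*X + 2*p) = 12 - 2*X + 2*p)
g = 2903 (g = 2880 + 23 = 2903)
Z = -984 (Z = (12 - 2*0 + 2*(-3))*(-164) = (12 + 0 - 6)*(-164) = 6*(-164) = -984)
g + Z = 2903 - 984 = 1919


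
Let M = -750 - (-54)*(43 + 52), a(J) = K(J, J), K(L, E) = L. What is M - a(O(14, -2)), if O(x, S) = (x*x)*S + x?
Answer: 4758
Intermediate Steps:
O(x, S) = x + S*x**2 (O(x, S) = x**2*S + x = S*x**2 + x = x + S*x**2)
a(J) = J
M = 4380 (M = -750 - (-54)*95 = -750 - 1*(-5130) = -750 + 5130 = 4380)
M - a(O(14, -2)) = 4380 - 14*(1 - 2*14) = 4380 - 14*(1 - 28) = 4380 - 14*(-27) = 4380 - 1*(-378) = 4380 + 378 = 4758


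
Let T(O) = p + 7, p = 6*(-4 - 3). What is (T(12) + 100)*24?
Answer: 1560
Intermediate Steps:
p = -42 (p = 6*(-7) = -42)
T(O) = -35 (T(O) = -42 + 7 = -35)
(T(12) + 100)*24 = (-35 + 100)*24 = 65*24 = 1560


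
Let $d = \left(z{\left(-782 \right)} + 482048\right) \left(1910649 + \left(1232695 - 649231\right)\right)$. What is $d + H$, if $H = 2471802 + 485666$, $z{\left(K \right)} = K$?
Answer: $1200334744526$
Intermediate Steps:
$d = 1200331787058$ ($d = \left(-782 + 482048\right) \left(1910649 + \left(1232695 - 649231\right)\right) = 481266 \left(1910649 + 583464\right) = 481266 \cdot 2494113 = 1200331787058$)
$H = 2957468$
$d + H = 1200331787058 + 2957468 = 1200334744526$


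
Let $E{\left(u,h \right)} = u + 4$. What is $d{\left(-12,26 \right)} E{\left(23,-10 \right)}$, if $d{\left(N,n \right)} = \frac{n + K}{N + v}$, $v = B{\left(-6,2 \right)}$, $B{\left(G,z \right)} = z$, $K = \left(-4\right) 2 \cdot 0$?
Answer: $- \frac{351}{5} \approx -70.2$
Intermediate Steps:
$K = 0$ ($K = \left(-8\right) 0 = 0$)
$v = 2$
$d{\left(N,n \right)} = \frac{n}{2 + N}$ ($d{\left(N,n \right)} = \frac{n + 0}{N + 2} = \frac{n}{2 + N}$)
$E{\left(u,h \right)} = 4 + u$
$d{\left(-12,26 \right)} E{\left(23,-10 \right)} = \frac{26}{2 - 12} \left(4 + 23\right) = \frac{26}{-10} \cdot 27 = 26 \left(- \frac{1}{10}\right) 27 = \left(- \frac{13}{5}\right) 27 = - \frac{351}{5}$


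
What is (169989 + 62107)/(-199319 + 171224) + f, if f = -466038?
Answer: -13093569706/28095 ≈ -4.6605e+5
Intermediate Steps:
(169989 + 62107)/(-199319 + 171224) + f = (169989 + 62107)/(-199319 + 171224) - 466038 = 232096/(-28095) - 466038 = 232096*(-1/28095) - 466038 = -232096/28095 - 466038 = -13093569706/28095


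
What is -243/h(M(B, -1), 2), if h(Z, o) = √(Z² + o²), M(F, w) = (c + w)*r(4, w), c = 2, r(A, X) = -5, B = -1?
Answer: -243*√29/29 ≈ -45.124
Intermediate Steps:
M(F, w) = -10 - 5*w (M(F, w) = (2 + w)*(-5) = -10 - 5*w)
-243/h(M(B, -1), 2) = -243/√((-10 - 5*(-1))² + 2²) = -243/√((-10 + 5)² + 4) = -243/√((-5)² + 4) = -243/√(25 + 4) = -243*√29/29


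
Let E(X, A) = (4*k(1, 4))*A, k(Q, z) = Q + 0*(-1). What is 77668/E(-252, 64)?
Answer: 19417/64 ≈ 303.39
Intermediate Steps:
k(Q, z) = Q (k(Q, z) = Q + 0 = Q)
E(X, A) = 4*A (E(X, A) = (4*1)*A = 4*A)
77668/E(-252, 64) = 77668/((4*64)) = 77668/256 = 77668*(1/256) = 19417/64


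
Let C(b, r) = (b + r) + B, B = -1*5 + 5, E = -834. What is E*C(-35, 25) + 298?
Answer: 8638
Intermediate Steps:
B = 0 (B = -5 + 5 = 0)
C(b, r) = b + r (C(b, r) = (b + r) + 0 = b + r)
E*C(-35, 25) + 298 = -834*(-35 + 25) + 298 = -834*(-10) + 298 = 8340 + 298 = 8638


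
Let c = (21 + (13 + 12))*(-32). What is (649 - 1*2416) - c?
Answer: -295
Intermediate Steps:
c = -1472 (c = (21 + 25)*(-32) = 46*(-32) = -1472)
(649 - 1*2416) - c = (649 - 1*2416) - 1*(-1472) = (649 - 2416) + 1472 = -1767 + 1472 = -295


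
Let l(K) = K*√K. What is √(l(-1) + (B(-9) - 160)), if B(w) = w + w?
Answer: √(-178 - I) ≈ 0.03748 - 13.342*I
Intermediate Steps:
B(w) = 2*w
l(K) = K^(3/2)
√(l(-1) + (B(-9) - 160)) = √((-1)^(3/2) + (2*(-9) - 160)) = √(-I + (-18 - 160)) = √(-I - 178) = √(-178 - I)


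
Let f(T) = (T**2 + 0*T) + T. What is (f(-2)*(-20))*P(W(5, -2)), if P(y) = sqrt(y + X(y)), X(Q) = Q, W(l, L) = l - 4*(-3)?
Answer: -40*sqrt(34) ≈ -233.24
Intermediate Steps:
W(l, L) = 12 + l (W(l, L) = l + 12 = 12 + l)
f(T) = T + T**2 (f(T) = (T**2 + 0) + T = T**2 + T = T + T**2)
P(y) = sqrt(2)*sqrt(y) (P(y) = sqrt(y + y) = sqrt(2*y) = sqrt(2)*sqrt(y))
(f(-2)*(-20))*P(W(5, -2)) = (-2*(1 - 2)*(-20))*(sqrt(2)*sqrt(12 + 5)) = (-2*(-1)*(-20))*(sqrt(2)*sqrt(17)) = (2*(-20))*sqrt(34) = -40*sqrt(34)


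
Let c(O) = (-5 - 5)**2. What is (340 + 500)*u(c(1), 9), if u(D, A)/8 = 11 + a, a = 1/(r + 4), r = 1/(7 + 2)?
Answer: 2795520/37 ≈ 75555.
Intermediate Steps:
r = 1/9 ≈ 0.11111
c(O) = 100 (c(O) = (-10)**2 = 100)
a = 9/37 (a = 1/(1/9 + 4) = 1/(37/9) = 9/37 ≈ 0.24324)
u(D, A) = 3328/37 (u(D, A) = 8*(11 + 9/37) = 8*(416/37) = 3328/37)
(340 + 500)*u(c(1), 9) = (340 + 500)*(3328/37) = 840*(3328/37) = 2795520/37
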